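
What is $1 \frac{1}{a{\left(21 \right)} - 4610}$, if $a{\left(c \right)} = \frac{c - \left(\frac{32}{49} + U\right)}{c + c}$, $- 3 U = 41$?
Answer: $- \frac{3087}{14228570} \approx -0.00021696$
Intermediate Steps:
$U = - \frac{41}{3}$ ($U = \left(- \frac{1}{3}\right) 41 = - \frac{41}{3} \approx -13.667$)
$a{\left(c \right)} = \frac{\frac{1913}{147} + c}{2 c}$ ($a{\left(c \right)} = \frac{c + \left(\frac{32}{-49} - - \frac{41}{3}\right)}{c + c} = \frac{c + \left(32 \left(- \frac{1}{49}\right) + \frac{41}{3}\right)}{2 c} = \left(c + \left(- \frac{32}{49} + \frac{41}{3}\right)\right) \frac{1}{2 c} = \left(c + \frac{1913}{147}\right) \frac{1}{2 c} = \left(\frac{1913}{147} + c\right) \frac{1}{2 c} = \frac{\frac{1913}{147} + c}{2 c}$)
$1 \frac{1}{a{\left(21 \right)} - 4610} = 1 \frac{1}{\frac{1913 + 147 \cdot 21}{294 \cdot 21} - 4610} = 1 \frac{1}{\frac{1}{294} \cdot \frac{1}{21} \left(1913 + 3087\right) - 4610} = 1 \frac{1}{\frac{1}{294} \cdot \frac{1}{21} \cdot 5000 - 4610} = 1 \frac{1}{\frac{2500}{3087} - 4610} = 1 \frac{1}{- \frac{14228570}{3087}} = 1 \left(- \frac{3087}{14228570}\right) = - \frac{3087}{14228570}$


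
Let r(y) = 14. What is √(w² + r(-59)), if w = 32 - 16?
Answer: 3*√30 ≈ 16.432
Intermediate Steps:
w = 16
√(w² + r(-59)) = √(16² + 14) = √(256 + 14) = √270 = 3*√30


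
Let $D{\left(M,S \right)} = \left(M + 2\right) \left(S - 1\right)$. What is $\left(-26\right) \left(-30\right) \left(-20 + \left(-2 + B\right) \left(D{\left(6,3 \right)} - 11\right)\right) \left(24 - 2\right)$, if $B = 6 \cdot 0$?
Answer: $-514800$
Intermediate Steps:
$B = 0$
$D{\left(M,S \right)} = \left(-1 + S\right) \left(2 + M\right)$ ($D{\left(M,S \right)} = \left(2 + M\right) \left(-1 + S\right) = \left(-1 + S\right) \left(2 + M\right)$)
$\left(-26\right) \left(-30\right) \left(-20 + \left(-2 + B\right) \left(D{\left(6,3 \right)} - 11\right)\right) \left(24 - 2\right) = \left(-26\right) \left(-30\right) \left(-20 + \left(-2 + 0\right) \left(\left(-2 - 6 + 2 \cdot 3 + 6 \cdot 3\right) - 11\right)\right) \left(24 - 2\right) = 780 \left(-20 - 2 \left(\left(-2 - 6 + 6 + 18\right) - 11\right)\right) 22 = 780 \left(-20 - 2 \left(16 - 11\right)\right) 22 = 780 \left(-20 - 10\right) 22 = 780 \left(\left(-30\right) 22\right) = 780 \left(-660\right) = -514800$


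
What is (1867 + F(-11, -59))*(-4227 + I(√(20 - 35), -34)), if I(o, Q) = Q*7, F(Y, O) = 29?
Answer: -8465640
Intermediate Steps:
I(o, Q) = 7*Q
(1867 + F(-11, -59))*(-4227 + I(√(20 - 35), -34)) = (1867 + 29)*(-4227 + 7*(-34)) = 1896*(-4227 - 238) = 1896*(-4465) = -8465640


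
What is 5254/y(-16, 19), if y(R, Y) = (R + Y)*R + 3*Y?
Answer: 5254/9 ≈ 583.78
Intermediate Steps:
y(R, Y) = 3*Y + R*(R + Y) (y(R, Y) = R*(R + Y) + 3*Y = 3*Y + R*(R + Y))
5254/y(-16, 19) = 5254/((-16)² + 3*19 - 16*19) = 5254/(256 + 57 - 304) = 5254/9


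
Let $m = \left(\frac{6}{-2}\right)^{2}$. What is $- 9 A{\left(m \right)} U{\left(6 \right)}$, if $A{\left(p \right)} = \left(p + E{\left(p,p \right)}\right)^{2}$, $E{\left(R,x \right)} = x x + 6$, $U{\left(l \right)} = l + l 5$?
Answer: $-2985984$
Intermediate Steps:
$U{\left(l \right)} = 6 l$ ($U{\left(l \right)} = l + 5 l = 6 l$)
$E{\left(R,x \right)} = 6 + x^{2}$ ($E{\left(R,x \right)} = x^{2} + 6 = 6 + x^{2}$)
$m = 9$ ($m = \left(6 \left(- \frac{1}{2}\right)\right)^{2} = \left(-3\right)^{2} = 9$)
$A{\left(p \right)} = \left(6 + p + p^{2}\right)^{2}$ ($A{\left(p \right)} = \left(p + \left(6 + p^{2}\right)\right)^{2} = \left(6 + p + p^{2}\right)^{2}$)
$- 9 A{\left(m \right)} U{\left(6 \right)} = - 9 \left(6 + 9 + 9^{2}\right)^{2} \cdot 6 \cdot 6 = - 9 \left(6 + 9 + 81\right)^{2} \cdot 36 = - 9 \cdot 96^{2} \cdot 36 = \left(-9\right) 9216 \cdot 36 = \left(-82944\right) 36 = -2985984$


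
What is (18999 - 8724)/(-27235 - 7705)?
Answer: -2055/6988 ≈ -0.29408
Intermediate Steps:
(18999 - 8724)/(-27235 - 7705) = 10275/(-34940) = 10275*(-1/34940) = -2055/6988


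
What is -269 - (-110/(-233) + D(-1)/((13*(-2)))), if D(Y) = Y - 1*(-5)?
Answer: -815765/3029 ≈ -269.32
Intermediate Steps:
D(Y) = 5 + Y (D(Y) = Y + 5 = 5 + Y)
-269 - (-110/(-233) + D(-1)/((13*(-2)))) = -269 - (-110/(-233) + (5 - 1)/((13*(-2)))) = -269 - (-110*(-1/233) + 4/(-26)) = -269 - (110/233 + 4*(-1/26)) = -269 - (110/233 - 2/13) = -269 - 1*964/3029 = -269 - 964/3029 = -815765/3029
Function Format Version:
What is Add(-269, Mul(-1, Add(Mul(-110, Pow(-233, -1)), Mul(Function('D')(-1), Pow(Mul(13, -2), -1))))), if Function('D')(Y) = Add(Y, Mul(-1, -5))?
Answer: Rational(-815765, 3029) ≈ -269.32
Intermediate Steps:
Function('D')(Y) = Add(5, Y) (Function('D')(Y) = Add(Y, 5) = Add(5, Y))
Add(-269, Mul(-1, Add(Mul(-110, Pow(-233, -1)), Mul(Function('D')(-1), Pow(Mul(13, -2), -1))))) = Add(-269, Mul(-1, Add(Mul(-110, Pow(-233, -1)), Mul(Add(5, -1), Pow(Mul(13, -2), -1))))) = Add(-269, Mul(-1, Add(Mul(-110, Rational(-1, 233)), Mul(4, Pow(-26, -1))))) = Add(-269, Mul(-1, Add(Rational(110, 233), Mul(4, Rational(-1, 26))))) = Add(-269, Mul(-1, Add(Rational(110, 233), Rational(-2, 13)))) = Add(-269, Mul(-1, Rational(964, 3029))) = Add(-269, Rational(-964, 3029)) = Rational(-815765, 3029)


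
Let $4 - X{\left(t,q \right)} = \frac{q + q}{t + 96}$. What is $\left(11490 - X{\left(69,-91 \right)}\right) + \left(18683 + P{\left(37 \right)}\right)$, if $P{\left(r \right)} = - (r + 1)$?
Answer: $\frac{4971433}{165} \approx 30130.0$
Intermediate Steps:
$X{\left(t,q \right)} = 4 - \frac{2 q}{96 + t}$ ($X{\left(t,q \right)} = 4 - \frac{q + q}{t + 96} = 4 - \frac{2 q}{96 + t}$)
$P{\left(r \right)} = -1 - r$ ($P{\left(r \right)} = - (1 + r) = -1 - r$)
$\left(11490 - X{\left(69,-91 \right)}\right) + \left(18683 + P{\left(37 \right)}\right) = \left(11490 - \frac{2 \left(192 - -91 + 2 \cdot 69\right)}{96 + 69}\right) + \left(18683 - 38\right) = \left(11490 - \frac{2 \left(192 + 91 + 138\right)}{165}\right) + \left(18683 - 38\right) = \left(11490 - 2 \cdot \frac{1}{165} \cdot 421\right) + \left(18683 - 38\right) = \left(11490 - \frac{842}{165}\right) + 18645 = \frac{1895008}{165} + 18645 = \frac{4971433}{165}$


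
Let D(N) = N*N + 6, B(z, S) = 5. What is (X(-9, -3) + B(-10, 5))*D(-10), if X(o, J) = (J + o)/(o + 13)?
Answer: 212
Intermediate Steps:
X(o, J) = (J + o)/(13 + o)
D(N) = 6 + N² (D(N) = N² + 6 = 6 + N²)
(X(-9, -3) + B(-10, 5))*D(-10) = ((-3 - 9)/(13 - 9) + 5)*(6 + (-10)²) = (-12/4 + 5)*(6 + 100) = ((¼)*(-12) + 5)*106 = (-3 + 5)*106 = 2*106 = 212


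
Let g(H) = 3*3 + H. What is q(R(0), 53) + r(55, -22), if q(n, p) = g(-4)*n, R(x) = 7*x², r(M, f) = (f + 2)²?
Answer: 400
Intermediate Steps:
r(M, f) = (2 + f)²
g(H) = 9 + H
q(n, p) = 5*n (q(n, p) = (9 - 4)*n = 5*n)
q(R(0), 53) + r(55, -22) = 5*(7*0²) + (2 - 22)² = 5*(7*0) + (-20)² = 5*0 + 400 = 0 + 400 = 400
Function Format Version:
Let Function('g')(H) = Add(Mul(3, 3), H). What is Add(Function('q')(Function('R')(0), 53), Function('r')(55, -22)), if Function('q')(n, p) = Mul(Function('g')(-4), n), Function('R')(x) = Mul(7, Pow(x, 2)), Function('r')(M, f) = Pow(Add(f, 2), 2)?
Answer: 400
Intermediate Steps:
Function('r')(M, f) = Pow(Add(2, f), 2)
Function('g')(H) = Add(9, H)
Function('q')(n, p) = Mul(5, n) (Function('q')(n, p) = Mul(Add(9, -4), n) = Mul(5, n))
Add(Function('q')(Function('R')(0), 53), Function('r')(55, -22)) = Add(Mul(5, Mul(7, Pow(0, 2))), Pow(Add(2, -22), 2)) = Add(Mul(5, Mul(7, 0)), Pow(-20, 2)) = Add(Mul(5, 0), 400) = Add(0, 400) = 400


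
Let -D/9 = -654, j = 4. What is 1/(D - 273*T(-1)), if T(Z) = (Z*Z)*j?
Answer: 1/4794 ≈ 0.00020859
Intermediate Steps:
T(Z) = 4*Z² (T(Z) = (Z*Z)*4 = Z²*4 = 4*Z²)
D = 5886 (D = -9*(-654) = 5886)
1/(D - 273*T(-1)) = 1/(5886 - 1092*(-1)²) = 1/(5886 - 1092) = 1/4794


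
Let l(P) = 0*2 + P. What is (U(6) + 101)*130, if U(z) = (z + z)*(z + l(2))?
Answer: 25610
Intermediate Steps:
l(P) = P (l(P) = 0 + P = P)
U(z) = 2*z*(2 + z) (U(z) = (z + z)*(z + 2) = (2*z)*(2 + z) = 2*z*(2 + z))
(U(6) + 101)*130 = (2*6*(2 + 6) + 101)*130 = (2*6*8 + 101)*130 = (96 + 101)*130 = 197*130 = 25610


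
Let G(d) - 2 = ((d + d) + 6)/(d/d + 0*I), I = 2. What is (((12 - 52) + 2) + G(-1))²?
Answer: 1024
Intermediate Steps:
G(d) = 8 + 2*d (G(d) = 2 + ((d + d) + 6)/(d/d + 0*2) = 2 + (2*d + 6)/(1 + 0) = 2 + (6 + 2*d)/1 = 2 + (6 + 2*d)*1 = 2 + (6 + 2*d) = 8 + 2*d)
(((12 - 52) + 2) + G(-1))² = (((12 - 52) + 2) + (8 + 2*(-1)))² = ((-40 + 2) + (8 - 2))² = (-38 + 6)² = (-32)² = 1024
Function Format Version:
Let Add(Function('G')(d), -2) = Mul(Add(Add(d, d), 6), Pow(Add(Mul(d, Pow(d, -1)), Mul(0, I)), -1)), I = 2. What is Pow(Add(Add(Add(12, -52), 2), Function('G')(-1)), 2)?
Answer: 1024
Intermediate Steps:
Function('G')(d) = Add(8, Mul(2, d)) (Function('G')(d) = Add(2, Mul(Add(Add(d, d), 6), Pow(Add(Mul(d, Pow(d, -1)), Mul(0, 2)), -1))) = Add(2, Mul(Add(Mul(2, d), 6), Pow(Add(1, 0), -1))) = Add(2, Mul(Add(6, Mul(2, d)), Pow(1, -1))) = Add(2, Mul(Add(6, Mul(2, d)), 1)) = Add(2, Add(6, Mul(2, d))) = Add(8, Mul(2, d)))
Pow(Add(Add(Add(12, -52), 2), Function('G')(-1)), 2) = Pow(Add(Add(Add(12, -52), 2), Add(8, Mul(2, -1))), 2) = Pow(Add(Add(-40, 2), Add(8, -2)), 2) = Pow(Add(-38, 6), 2) = Pow(-32, 2) = 1024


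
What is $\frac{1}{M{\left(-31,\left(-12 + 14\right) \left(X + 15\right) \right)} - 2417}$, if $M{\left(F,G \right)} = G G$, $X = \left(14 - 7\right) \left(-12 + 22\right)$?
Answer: $\frac{1}{26483} \approx 3.776 \cdot 10^{-5}$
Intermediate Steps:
$X = 70$ ($X = 7 \cdot 10 = 70$)
$M{\left(F,G \right)} = G^{2}$
$\frac{1}{M{\left(-31,\left(-12 + 14\right) \left(X + 15\right) \right)} - 2417} = \frac{1}{\left(\left(-12 + 14\right) \left(70 + 15\right)\right)^{2} - 2417} = \frac{1}{\left(2 \cdot 85\right)^{2} - 2417} = \frac{1}{170^{2} - 2417} = \frac{1}{28900 - 2417} = \frac{1}{26483}$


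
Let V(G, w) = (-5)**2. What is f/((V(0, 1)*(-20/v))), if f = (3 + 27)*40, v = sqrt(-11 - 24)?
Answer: -12*I*sqrt(35)/5 ≈ -14.199*I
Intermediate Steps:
V(G, w) = 25
v = I*sqrt(35) (v = sqrt(-35) = I*sqrt(35) ≈ 5.9161*I)
f = 1200 (f = 30*40 = 1200)
f/((V(0, 1)*(-20/v))) = 1200/((25*(-20*(-I*sqrt(35)/35)))) = 1200/((25*(-(-4)*I*sqrt(35)/7))) = 1200/((25*(4*I*sqrt(35)/7))) = 1200/((100*I*sqrt(35)/7)) = 1200*(-I*sqrt(35)/500) = -12*I*sqrt(35)/5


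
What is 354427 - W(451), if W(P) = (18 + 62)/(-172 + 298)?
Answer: 22328861/63 ≈ 3.5443e+5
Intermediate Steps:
W(P) = 40/63 (W(P) = 80/126 = 80*(1/126) = 40/63)
354427 - W(451) = 354427 - 1*40/63 = 354427 - 40/63 = 22328861/63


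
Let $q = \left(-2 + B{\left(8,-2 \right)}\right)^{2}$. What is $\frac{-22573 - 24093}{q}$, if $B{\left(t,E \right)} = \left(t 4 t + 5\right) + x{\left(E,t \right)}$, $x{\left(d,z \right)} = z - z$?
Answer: $- \frac{46666}{67081} \approx -0.69567$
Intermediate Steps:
$x{\left(d,z \right)} = 0$
$B{\left(t,E \right)} = 5 + 4 t^{2}$ ($B{\left(t,E \right)} = \left(t 4 t + 5\right) + 0 = \left(4 t t + 5\right) + 0 = \left(4 t^{2} + 5\right) + 0 = \left(5 + 4 t^{2}\right) + 0 = 5 + 4 t^{2}$)
$q = 67081$ ($q = \left(-2 + \left(5 + 4 \cdot 8^{2}\right)\right)^{2} = \left(-2 + \left(5 + 4 \cdot 64\right)\right)^{2} = \left(-2 + \left(5 + 256\right)\right)^{2} = \left(-2 + 261\right)^{2} = 259^{2} = 67081$)
$\frac{-22573 - 24093}{q} = \frac{-22573 - 24093}{67081} = \left(-22573 - 24093\right) \frac{1}{67081} = \left(-46666\right) \frac{1}{67081} = - \frac{46666}{67081}$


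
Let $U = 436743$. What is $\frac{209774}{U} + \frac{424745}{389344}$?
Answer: $\frac{267178653791}{170043266592} \approx 1.5712$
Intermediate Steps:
$\frac{209774}{U} + \frac{424745}{389344} = \frac{209774}{436743} + \frac{424745}{389344} = \frac{267178653791}{170043266592}$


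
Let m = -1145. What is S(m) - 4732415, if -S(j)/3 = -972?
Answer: -4729499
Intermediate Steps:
S(j) = 2916 (S(j) = -3*(-972) = 2916)
S(m) - 4732415 = 2916 - 4732415 = -4729499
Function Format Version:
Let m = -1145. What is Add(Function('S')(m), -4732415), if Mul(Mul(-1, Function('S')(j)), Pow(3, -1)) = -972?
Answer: -4729499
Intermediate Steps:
Function('S')(j) = 2916 (Function('S')(j) = Mul(-3, -972) = 2916)
Add(Function('S')(m), -4732415) = Add(2916, -4732415) = -4729499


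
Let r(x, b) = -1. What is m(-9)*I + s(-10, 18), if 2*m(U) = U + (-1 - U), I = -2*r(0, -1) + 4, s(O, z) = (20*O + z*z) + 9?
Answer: 130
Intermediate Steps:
s(O, z) = 9 + z**2 + 20*O (s(O, z) = (20*O + z**2) + 9 = (z**2 + 20*O) + 9 = 9 + z**2 + 20*O)
I = 6 (I = -2*(-1) + 4 = 2 + 4 = 6)
m(U) = -1/2 (m(U) = (U + (-1 - U))/2 = (1/2)*(-1) = -1/2)
m(-9)*I + s(-10, 18) = -1/2*6 + (9 + 18**2 + 20*(-10)) = -3 + (9 + 324 - 200) = -3 + 133 = 130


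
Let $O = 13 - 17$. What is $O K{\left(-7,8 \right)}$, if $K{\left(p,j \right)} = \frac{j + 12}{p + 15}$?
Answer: $-10$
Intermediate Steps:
$K{\left(p,j \right)} = \frac{12 + j}{15 + p}$
$O = -4$ ($O = 13 - 17 = -4$)
$O K{\left(-7,8 \right)} = - 4 \frac{12 + 8}{15 - 7} = - 4 \cdot \frac{1}{8} \cdot 20 = \left(-4\right) \frac{5}{2} = -10$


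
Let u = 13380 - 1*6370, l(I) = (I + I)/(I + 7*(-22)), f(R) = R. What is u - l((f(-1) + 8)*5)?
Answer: 119180/17 ≈ 7010.6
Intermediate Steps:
l(I) = 2*I/(-154 + I) (l(I) = (2*I)/(I - 154) = (2*I)/(-154 + I) = 2*I/(-154 + I))
u = 7010 (u = 13380 - 6370 = 7010)
u - l((f(-1) + 8)*5) = 7010 - 2*(-1 + 8)*5/(-154 + (-1 + 8)*5) = 7010 - 2*7*5/(-154 + 7*5) = 7010 - 2*35/(-154 + 35) = 7010 - 2*35/(-119) = 7010 - 2*35*(-1)/119 = 7010 - 1*(-10/17) = 7010 + 10/17 = 119180/17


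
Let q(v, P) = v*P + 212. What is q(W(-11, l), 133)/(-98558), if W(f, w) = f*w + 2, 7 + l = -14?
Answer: -31201/98558 ≈ -0.31658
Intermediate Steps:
l = -21 (l = -7 - 14 = -21)
W(f, w) = 2 + f*w
q(v, P) = 212 + P*v (q(v, P) = P*v + 212 = 212 + P*v)
q(W(-11, l), 133)/(-98558) = (212 + 133*(2 - 11*(-21)))/(-98558) = (212 + 133*(2 + 231))*(-1/98558) = (212 + 133*233)*(-1/98558) = (212 + 30989)*(-1/98558) = 31201*(-1/98558) = -31201/98558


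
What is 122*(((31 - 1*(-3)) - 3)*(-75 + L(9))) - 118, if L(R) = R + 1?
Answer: -245948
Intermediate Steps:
L(R) = 1 + R
122*(((31 - 1*(-3)) - 3)*(-75 + L(9))) - 118 = 122*(((31 - 1*(-3)) - 3)*(-75 + (1 + 9))) - 118 = 122*(((31 + 3) - 3)*(-75 + 10)) - 118 = 122*((34 - 3)*(-65)) - 118 = 122*(31*(-65)) - 118 = 122*(-2015) - 118 = -245830 - 118 = -245948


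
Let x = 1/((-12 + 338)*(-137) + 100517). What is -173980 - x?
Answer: -9717652901/55855 ≈ -1.7398e+5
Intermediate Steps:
x = 1/55855 (x = 1/(326*(-137) + 100517) = 1/(-44662 + 100517) = 1/55855 ≈ 1.7904e-5)
-173980 - x = -173980 - 1*1/55855 = -173980 - 1/55855 = -9717652901/55855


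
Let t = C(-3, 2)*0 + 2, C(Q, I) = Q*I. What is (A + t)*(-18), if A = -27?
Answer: 450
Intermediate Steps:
C(Q, I) = I*Q
t = 2 (t = (2*(-3))*0 + 2 = -6*0 + 2 = 0 + 2 = 2)
(A + t)*(-18) = (-27 + 2)*(-18) = -25*(-18) = 450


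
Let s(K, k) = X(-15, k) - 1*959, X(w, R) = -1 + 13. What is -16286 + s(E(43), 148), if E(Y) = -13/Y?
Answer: -17233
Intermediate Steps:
X(w, R) = 12
s(K, k) = -947 (s(K, k) = 12 - 1*959 = 12 - 959 = -947)
-16286 + s(E(43), 148) = -16286 - 947 = -17233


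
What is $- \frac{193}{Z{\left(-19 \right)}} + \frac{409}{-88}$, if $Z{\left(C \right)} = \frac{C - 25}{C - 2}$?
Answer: $- \frac{8515}{88} \approx -96.761$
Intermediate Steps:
$Z{\left(C \right)} = \frac{-25 + C}{-2 + C}$
$- \frac{193}{Z{\left(-19 \right)}} + \frac{409}{-88} = - \frac{193}{\frac{1}{-2 - 19} \left(-25 - 19\right)} + \frac{409}{-88} = - \frac{193}{\frac{1}{-21} \left(-44\right)} + 409 \left(- \frac{1}{88}\right) = - \frac{193}{\left(- \frac{1}{21}\right) \left(-44\right)} - \frac{409}{88} = - \frac{193}{\frac{44}{21}} - \frac{409}{88} = \left(-193\right) \frac{21}{44} - \frac{409}{88} = - \frac{4053}{44} - \frac{409}{88} = - \frac{8515}{88}$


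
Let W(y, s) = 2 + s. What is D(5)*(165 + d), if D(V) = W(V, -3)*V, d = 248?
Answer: -2065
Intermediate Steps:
D(V) = -V (D(V) = (2 - 3)*V = -V)
D(5)*(165 + d) = (-1*5)*(165 + 248) = -5*413 = -2065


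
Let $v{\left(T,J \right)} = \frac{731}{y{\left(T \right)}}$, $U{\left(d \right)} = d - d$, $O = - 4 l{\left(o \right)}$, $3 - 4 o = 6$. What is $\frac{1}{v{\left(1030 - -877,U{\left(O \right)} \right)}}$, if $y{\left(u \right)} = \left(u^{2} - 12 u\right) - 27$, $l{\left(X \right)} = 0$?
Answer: $\frac{3613738}{731} \approx 4943.6$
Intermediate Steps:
$o = - \frac{3}{4}$ ($o = \frac{3}{4} - \frac{3}{2} = - \frac{3}{4} \approx -0.75$)
$O = 0$ ($O = \left(-4\right) 0 = 0$)
$y{\left(u \right)} = -27 + u^{2} - 12 u$
$U{\left(d \right)} = 0$
$v{\left(T,J \right)} = \frac{731}{-27 + T^{2} - 12 T}$
$\frac{1}{v{\left(1030 - -877,U{\left(O \right)} \right)}} = \frac{1}{731 \frac{1}{-27 + \left(1030 - -877\right)^{2} - 12 \left(1030 - -877\right)}} = \frac{1}{731 \frac{1}{-27 + \left(1030 + 877\right)^{2} - 12 \left(1030 + 877\right)}} = \frac{1}{731 \frac{1}{-27 + 1907^{2} - 22884}} = \frac{1}{731 \frac{1}{-27 + 3636649 - 22884}} = \frac{1}{731 \cdot \frac{1}{3613738}} = \frac{1}{\frac{731}{3613738}} = \frac{3613738}{731}$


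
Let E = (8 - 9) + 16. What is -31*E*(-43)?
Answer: 19995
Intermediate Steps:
E = 15 (E = -1 + 16 = 15)
-31*E*(-43) = -31*15*(-43) = -465*(-43) = 19995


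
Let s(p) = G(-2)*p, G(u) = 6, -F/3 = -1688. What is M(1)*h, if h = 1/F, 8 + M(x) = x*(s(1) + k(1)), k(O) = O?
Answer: -1/5064 ≈ -0.00019747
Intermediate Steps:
F = 5064 (F = -3*(-1688) = 5064)
s(p) = 6*p
M(x) = -8 + 7*x (M(x) = -8 + x*(6*1 + 1) = -8 + x*(6 + 1) = -8 + x*7 = -8 + 7*x)
h = 1/5064 ≈ 0.00019747
M(1)*h = (-8 + 7*1)*(1/5064) = (-8 + 7)*(1/5064) = -1*1/5064 = -1/5064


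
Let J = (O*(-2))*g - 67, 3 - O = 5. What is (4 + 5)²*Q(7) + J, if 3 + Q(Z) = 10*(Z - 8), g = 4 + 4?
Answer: -1088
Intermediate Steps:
g = 8
O = -2 (O = 3 - 1*5 = 3 - 5 = -2)
Q(Z) = -83 + 10*Z (Q(Z) = -3 + 10*(Z - 8) = -3 + 10*(-8 + Z) = -3 + (-80 + 10*Z) = -83 + 10*Z)
J = -35 (J = -2*(-2)*8 - 67 = 4*8 - 67 = 32 - 67 = -35)
(4 + 5)²*Q(7) + J = (4 + 5)²*(-83 + 10*7) - 35 = 9²*(-83 + 70) - 35 = 81*(-13) - 35 = -1053 - 35 = -1088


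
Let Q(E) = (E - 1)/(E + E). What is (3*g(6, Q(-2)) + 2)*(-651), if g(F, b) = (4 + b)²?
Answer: -725865/16 ≈ -45367.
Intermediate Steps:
Q(E) = (-1 + E)/(2*E) (Q(E) = (-1 + E)/((2*E)) = (-1 + E)*(1/(2*E)) = (-1 + E)/(2*E))
(3*g(6, Q(-2)) + 2)*(-651) = (3*(4 + (½)*(-1 - 2)/(-2))² + 2)*(-651) = (3*(4 + (½)*(-½)*(-3))² + 2)*(-651) = (3*(4 + ¾)² + 2)*(-651) = (3*(19/4)² + 2)*(-651) = (3*(361/16) + 2)*(-651) = (1083/16 + 2)*(-651) = (1115/16)*(-651) = -725865/16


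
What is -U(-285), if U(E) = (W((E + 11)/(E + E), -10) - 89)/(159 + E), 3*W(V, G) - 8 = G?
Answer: -269/378 ≈ -0.71164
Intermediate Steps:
W(V, G) = 8/3 + G/3
U(E) = -269/(3*(159 + E)) (U(E) = ((8/3 + (⅓)*(-10)) - 89)/(159 + E) = ((8/3 - 10/3) - 89)/(159 + E) = (-⅔ - 89)/(159 + E) = -269/(3*(159 + E)))
-U(-285) = -(-269)/(477 + 3*(-285)) = -(-269)/(477 - 855) = -(-269)/(-378) = -(-269)*(-1)/378 = -1*269/378 = -269/378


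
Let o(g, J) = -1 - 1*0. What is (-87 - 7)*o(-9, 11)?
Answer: 94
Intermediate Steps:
o(g, J) = -1 (o(g, J) = -1 + 0 = -1)
(-87 - 7)*o(-9, 11) = (-87 - 7)*(-1) = -94*(-1) = 94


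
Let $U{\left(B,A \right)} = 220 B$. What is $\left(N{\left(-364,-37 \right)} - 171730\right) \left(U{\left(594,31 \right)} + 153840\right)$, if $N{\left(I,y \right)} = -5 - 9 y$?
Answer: $-48767297040$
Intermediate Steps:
$\left(N{\left(-364,-37 \right)} - 171730\right) \left(U{\left(594,31 \right)} + 153840\right) = \left(\left(-5 - -333\right) - 171730\right) \left(220 \cdot 594 + 153840\right) = \left(\left(-5 + 333\right) - 171730\right) \left(130680 + 153840\right) = \left(328 - 171730\right) 284520 = \left(-171402\right) 284520 = -48767297040$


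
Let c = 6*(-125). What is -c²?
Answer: -562500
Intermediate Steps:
c = -750
-c² = -1*(-750)² = -1*562500 = -562500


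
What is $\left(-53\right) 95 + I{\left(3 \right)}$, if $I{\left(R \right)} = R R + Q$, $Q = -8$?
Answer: $-5034$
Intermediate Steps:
$I{\left(R \right)} = -8 + R^{2}$ ($I{\left(R \right)} = R R - 8 = R^{2} - 8 = -8 + R^{2}$)
$\left(-53\right) 95 + I{\left(3 \right)} = \left(-53\right) 95 - \left(8 - 3^{2}\right) = -5035 + \left(-8 + 9\right) = -5035 + 1 = -5034$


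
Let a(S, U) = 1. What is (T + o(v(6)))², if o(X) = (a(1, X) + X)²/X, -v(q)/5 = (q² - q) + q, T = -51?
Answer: 1699170841/32400 ≈ 52444.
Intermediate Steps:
v(q) = -5*q² (v(q) = -5*((q² - q) + q) = -5*q²)
o(X) = (1 + X)²/X
(T + o(v(6)))² = (-51 + (1 - 5*6²)²/((-5*6²)))² = (-51 + (1 - 5*36)²/((-5*36)))² = (-51 + (1 - 180)²/(-180))² = (-51 - 1/180*(-179)²)² = (-51 - 1/180*32041)² = (-51 - 32041/180)² = (-41221/180)² = 1699170841/32400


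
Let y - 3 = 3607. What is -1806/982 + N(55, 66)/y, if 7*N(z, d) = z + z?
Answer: -2276480/1240757 ≈ -1.8348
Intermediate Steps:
y = 3610 (y = 3 + 3607 = 3610)
N(z, d) = 2*z/7 (N(z, d) = (z + z)/7 = (2*z)/7 = 2*z/7)
-1806/982 + N(55, 66)/y = -1806/982 + ((2/7)*55)/3610 = -1806*1/982 + (110/7)*(1/3610) = -903/491 + 11/2527 = -2276480/1240757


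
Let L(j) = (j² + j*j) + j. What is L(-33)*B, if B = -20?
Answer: -42900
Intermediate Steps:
L(j) = j + 2*j² (L(j) = (j² + j²) + j = 2*j² + j = j + 2*j²)
L(-33)*B = -33*(1 + 2*(-33))*(-20) = -33*(1 - 66)*(-20) = -33*(-65)*(-20) = 2145*(-20) = -42900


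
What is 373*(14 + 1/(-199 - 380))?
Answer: 3023165/579 ≈ 5221.4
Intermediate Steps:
373*(14 + 1/(-199 - 380)) = 373*(14 + 1/(-579)) = 373*(14 - 1/579) = 373*(8105/579) = 3023165/579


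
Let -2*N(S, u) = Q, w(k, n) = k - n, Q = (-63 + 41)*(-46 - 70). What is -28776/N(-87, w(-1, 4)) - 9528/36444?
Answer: 1963172/88073 ≈ 22.290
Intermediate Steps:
Q = 2552 (Q = -22*(-116) = 2552)
N(S, u) = -1276 (N(S, u) = -1/2*2552 = -1276)
-28776/N(-87, w(-1, 4)) - 9528/36444 = -28776/(-1276) - 9528/36444 = -28776*(-1/1276) - 9528*1/36444 = 654/29 - 794/3037 = 1963172/88073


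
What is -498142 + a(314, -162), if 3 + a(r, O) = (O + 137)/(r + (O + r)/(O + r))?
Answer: -31383140/63 ≈ -4.9815e+5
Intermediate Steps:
a(r, O) = -3 + (137 + O)/(1 + r) (a(r, O) = -3 + (O + 137)/(r + (O + r)/(O + r)) = -3 + (137 + O)/(r + 1) = -3 + (137 + O)/(1 + r))
-498142 + a(314, -162) = -498142 + (134 - 162 - 3*314)/(1 + 314) = -498142 + (134 - 162 - 942)/315 = -498142 + (1/315)*(-970) = -498142 - 194/63 = -31383140/63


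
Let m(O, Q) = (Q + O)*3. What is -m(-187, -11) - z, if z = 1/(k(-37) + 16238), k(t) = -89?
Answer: 9592505/16149 ≈ 594.00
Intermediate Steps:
m(O, Q) = 3*O + 3*Q (m(O, Q) = (O + Q)*3 = 3*O + 3*Q)
z = 1/16149 (z = 1/(-89 + 16238) = 1/16149 ≈ 6.1923e-5)
-m(-187, -11) - z = -(3*(-187) + 3*(-11)) - 1*1/16149 = -(-561 - 33) - 1/16149 = -1*(-594) - 1/16149 = 594 - 1/16149 = 9592505/16149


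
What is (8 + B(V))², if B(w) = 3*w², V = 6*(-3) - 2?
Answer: 1459264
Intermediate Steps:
V = -20 (V = -18 - 2 = -20)
(8 + B(V))² = (8 + 3*(-20)²)² = (8 + 3*400)² = (8 + 1200)² = 1208² = 1459264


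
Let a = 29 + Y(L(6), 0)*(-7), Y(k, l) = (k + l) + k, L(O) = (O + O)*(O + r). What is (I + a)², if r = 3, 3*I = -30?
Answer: 2229049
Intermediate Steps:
I = -10 (I = (⅓)*(-30) = -10)
L(O) = 2*O*(3 + O) (L(O) = (O + O)*(O + 3) = (2*O)*(3 + O) = 2*O*(3 + O))
Y(k, l) = l + 2*k
a = -1483 (a = 29 + (0 + 2*(2*6*(3 + 6)))*(-7) = 29 + (0 + 2*(2*6*9))*(-7) = 29 + (0 + 2*108)*(-7) = 29 + (0 + 216)*(-7) = 29 + 216*(-7) = 29 - 1512 = -1483)
(I + a)² = (-10 - 1483)² = (-1493)² = 2229049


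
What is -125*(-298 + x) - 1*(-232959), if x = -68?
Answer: 278709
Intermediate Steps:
-125*(-298 + x) - 1*(-232959) = -125*(-298 - 68) - 1*(-232959) = -125*(-366) + 232959 = 45750 + 232959 = 278709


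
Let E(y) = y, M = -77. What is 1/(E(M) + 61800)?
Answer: 1/61723 ≈ 1.6201e-5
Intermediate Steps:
1/(E(M) + 61800) = 1/(-77 + 61800) = 1/61723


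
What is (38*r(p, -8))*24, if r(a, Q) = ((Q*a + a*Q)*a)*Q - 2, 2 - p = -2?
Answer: 1865952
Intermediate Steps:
p = 4 (p = 2 - 1*(-2) = 2 + 2 = 4)
r(a, Q) = -2 + 2*Q²*a² (r(a, Q) = ((Q*a + Q*a)*a)*Q - 2 = ((2*Q*a)*a)*Q - 2 = (2*Q*a²)*Q - 2 = 2*Q²*a² - 2 = -2 + 2*Q²*a²)
(38*r(p, -8))*24 = (38*(-2 + 2*(-8)²*4²))*24 = (38*(-2 + 2*64*16))*24 = (38*(-2 + 2048))*24 = (38*2046)*24 = 77748*24 = 1865952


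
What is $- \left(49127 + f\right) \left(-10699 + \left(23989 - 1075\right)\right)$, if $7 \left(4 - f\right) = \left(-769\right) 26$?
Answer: $-635024695$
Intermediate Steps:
$f = \frac{20022}{7}$ ($f = 4 - \frac{\left(-769\right) 26}{7} = 4 - - \frac{19994}{7} = 4 + \frac{19994}{7} = \frac{20022}{7} \approx 2860.3$)
$- \left(49127 + f\right) \left(-10699 + \left(23989 - 1075\right)\right) = - \left(49127 + \frac{20022}{7}\right) \left(-10699 + \left(23989 - 1075\right)\right) = - \frac{363911 \left(-10699 + \left(23989 - 1075\right)\right)}{7} = - \frac{363911 \left(-10699 + 22914\right)}{7} = - \frac{363911 \cdot 12215}{7} = \left(-1\right) 635024695 = -635024695$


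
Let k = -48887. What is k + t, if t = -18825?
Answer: -67712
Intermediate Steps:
k + t = -48887 - 18825 = -67712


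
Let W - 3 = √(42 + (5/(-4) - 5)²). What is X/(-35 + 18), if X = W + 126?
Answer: -129/17 - √1297/68 ≈ -8.1179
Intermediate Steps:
W = 3 + √1297/4 (W = 3 + √(42 + (5/(-4) - 5)²) = 3 + √(42 + (5*(-¼) - 5)²) = 3 + √(42 + (-5/4 - 5)²) = 3 + √(42 + (-25/4)²) = 3 + √(42 + 625/16) = 3 + √(1297/16) = 3 + √1297/4 ≈ 12.003)
X = 129 + √1297/4 (X = (3 + √1297/4) + 126 = 129 + √1297/4 ≈ 138.00)
X/(-35 + 18) = (129 + √1297/4)/(-35 + 18) = (129 + √1297/4)/(-17) = -(129 + √1297/4)/17 = -129/17 - √1297/68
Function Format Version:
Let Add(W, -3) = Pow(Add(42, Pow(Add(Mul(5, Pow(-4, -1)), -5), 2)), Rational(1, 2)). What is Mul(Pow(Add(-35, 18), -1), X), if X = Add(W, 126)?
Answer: Add(Rational(-129, 17), Mul(Rational(-1, 68), Pow(1297, Rational(1, 2)))) ≈ -8.1179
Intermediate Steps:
W = Add(3, Mul(Rational(1, 4), Pow(1297, Rational(1, 2)))) (W = Add(3, Pow(Add(42, Pow(Add(Mul(5, Pow(-4, -1)), -5), 2)), Rational(1, 2))) = Add(3, Pow(Add(42, Pow(Add(Mul(5, Rational(-1, 4)), -5), 2)), Rational(1, 2))) = Add(3, Pow(Add(42, Pow(Add(Rational(-5, 4), -5), 2)), Rational(1, 2))) = Add(3, Pow(Add(42, Pow(Rational(-25, 4), 2)), Rational(1, 2))) = Add(3, Pow(Add(42, Rational(625, 16)), Rational(1, 2))) = Add(3, Pow(Rational(1297, 16), Rational(1, 2))) = Add(3, Mul(Rational(1, 4), Pow(1297, Rational(1, 2)))) ≈ 12.003)
X = Add(129, Mul(Rational(1, 4), Pow(1297, Rational(1, 2)))) (X = Add(Add(3, Mul(Rational(1, 4), Pow(1297, Rational(1, 2)))), 126) = Add(129, Mul(Rational(1, 4), Pow(1297, Rational(1, 2)))) ≈ 138.00)
Mul(Pow(Add(-35, 18), -1), X) = Mul(Pow(Add(-35, 18), -1), Add(129, Mul(Rational(1, 4), Pow(1297, Rational(1, 2))))) = Mul(Pow(-17, -1), Add(129, Mul(Rational(1, 4), Pow(1297, Rational(1, 2))))) = Mul(Rational(-1, 17), Add(129, Mul(Rational(1, 4), Pow(1297, Rational(1, 2))))) = Add(Rational(-129, 17), Mul(Rational(-1, 68), Pow(1297, Rational(1, 2))))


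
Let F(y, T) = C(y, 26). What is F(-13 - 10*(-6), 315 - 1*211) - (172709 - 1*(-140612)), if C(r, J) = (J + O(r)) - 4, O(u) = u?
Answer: -313252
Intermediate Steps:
C(r, J) = -4 + J + r (C(r, J) = (J + r) - 4 = -4 + J + r)
F(y, T) = 22 + y (F(y, T) = -4 + 26 + y = 22 + y)
F(-13 - 10*(-6), 315 - 1*211) - (172709 - 1*(-140612)) = (22 + (-13 - 10*(-6))) - (172709 - 1*(-140612)) = (22 + (-13 + 60)) - (172709 + 140612) = (22 + 47) - 1*313321 = 69 - 313321 = -313252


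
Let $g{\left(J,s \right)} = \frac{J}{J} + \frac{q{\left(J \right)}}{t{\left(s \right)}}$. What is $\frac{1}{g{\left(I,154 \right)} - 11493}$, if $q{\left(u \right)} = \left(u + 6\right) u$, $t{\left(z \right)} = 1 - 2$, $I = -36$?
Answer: $- \frac{1}{12572} \approx -7.9542 \cdot 10^{-5}$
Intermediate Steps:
$t{\left(z \right)} = -1$
$q{\left(u \right)} = u \left(6 + u\right)$ ($q{\left(u \right)} = \left(6 + u\right) u = u \left(6 + u\right)$)
$g{\left(J,s \right)} = 1 - J \left(6 + J\right)$ ($g{\left(J,s \right)} = \frac{J}{J} + \frac{J \left(6 + J\right)}{-1} = 1 + J \left(6 + J\right) \left(-1\right) = 1 - J \left(6 + J\right)$)
$\frac{1}{g{\left(I,154 \right)} - 11493} = \frac{1}{\left(1 - - 36 \left(6 - 36\right)\right) - 11493} = \frac{1}{\left(1 - \left(-36\right) \left(-30\right)\right) - 11493} = \frac{1}{\left(1 - 1080\right) - 11493} = \frac{1}{-1079 - 11493} = \frac{1}{-12572} = - \frac{1}{12572}$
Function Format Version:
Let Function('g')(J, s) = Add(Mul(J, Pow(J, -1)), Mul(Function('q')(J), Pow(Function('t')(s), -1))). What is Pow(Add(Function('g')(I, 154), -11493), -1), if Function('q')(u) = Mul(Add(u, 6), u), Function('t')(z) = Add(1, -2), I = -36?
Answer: Rational(-1, 12572) ≈ -7.9542e-5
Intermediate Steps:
Function('t')(z) = -1
Function('q')(u) = Mul(u, Add(6, u)) (Function('q')(u) = Mul(Add(6, u), u) = Mul(u, Add(6, u)))
Function('g')(J, s) = Add(1, Mul(-1, J, Add(6, J))) (Function('g')(J, s) = Add(Mul(J, Pow(J, -1)), Mul(Mul(J, Add(6, J)), Pow(-1, -1))) = Add(1, Mul(Mul(J, Add(6, J)), -1)) = Add(1, Mul(-1, J, Add(6, J))))
Pow(Add(Function('g')(I, 154), -11493), -1) = Pow(Add(Add(1, Mul(-1, -36, Add(6, -36))), -11493), -1) = Pow(Add(Add(1, Mul(-1, -36, -30)), -11493), -1) = Pow(Add(Add(1, -1080), -11493), -1) = Pow(Add(-1079, -11493), -1) = Pow(-12572, -1) = Rational(-1, 12572)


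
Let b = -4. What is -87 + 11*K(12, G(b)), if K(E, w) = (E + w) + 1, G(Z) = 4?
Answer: 100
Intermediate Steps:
K(E, w) = 1 + E + w
-87 + 11*K(12, G(b)) = -87 + 11*(1 + 12 + 4) = -87 + 11*17 = -87 + 187 = 100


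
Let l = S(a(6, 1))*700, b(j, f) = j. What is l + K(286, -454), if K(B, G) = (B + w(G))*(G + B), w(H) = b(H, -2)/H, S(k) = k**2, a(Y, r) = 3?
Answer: -41916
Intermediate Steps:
w(H) = 1 (w(H) = H/H = 1)
K(B, G) = (1 + B)*(B + G) (K(B, G) = (B + 1)*(G + B) = (1 + B)*(B + G))
l = 6300 (l = 3**2*700 = 9*700 = 6300)
l + K(286, -454) = 6300 + (286 - 454 + 286**2 + 286*(-454)) = 6300 + (286 - 454 + 81796 - 129844) = 6300 - 48216 = -41916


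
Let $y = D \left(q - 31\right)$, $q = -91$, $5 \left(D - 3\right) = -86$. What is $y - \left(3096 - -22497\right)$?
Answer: $- \frac{119303}{5} \approx -23861.0$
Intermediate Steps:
$D = - \frac{71}{5}$ ($D = 3 + \frac{1}{5} \left(-86\right) = 3 - \frac{86}{5} = - \frac{71}{5} \approx -14.2$)
$y = \frac{8662}{5}$ ($y = - \frac{71 \left(-91 - 31\right)}{5} = \left(- \frac{71}{5}\right) \left(-122\right) = \frac{8662}{5} \approx 1732.4$)
$y - \left(3096 - -22497\right) = \frac{8662}{5} - \left(3096 - -22497\right) = \frac{8662}{5} - \left(3096 + 22497\right) = \frac{8662}{5} - 25593 = - \frac{119303}{5}$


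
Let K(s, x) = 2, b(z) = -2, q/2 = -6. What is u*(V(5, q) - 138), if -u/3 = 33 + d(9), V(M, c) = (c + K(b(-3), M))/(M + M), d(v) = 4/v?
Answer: 41839/3 ≈ 13946.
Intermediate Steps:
q = -12 (q = 2*(-6) = -12)
V(M, c) = (2 + c)/(2*M) (V(M, c) = (c + 2)/(M + M) = (2 + c)/((2*M)) = (2 + c)*(1/(2*M)) = (2 + c)/(2*M))
u = -301/3 (u = -3*(33 + 4/9) = -3*301/9 = -301/3 ≈ -100.33)
u*(V(5, q) - 138) = -301*((1/2)*(2 - 12)/5 - 138)/3 = -301*((1/2)*(1/5)*(-10) - 138)/3 = -301*(-1 - 138)/3 = -301/3*(-139) = 41839/3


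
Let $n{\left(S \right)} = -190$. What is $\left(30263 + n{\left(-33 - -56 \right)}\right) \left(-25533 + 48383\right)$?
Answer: $687168050$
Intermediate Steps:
$\left(30263 + n{\left(-33 - -56 \right)}\right) \left(-25533 + 48383\right) = \left(30263 - 190\right) \left(-25533 + 48383\right) = 30073 \cdot 22850 = 687168050$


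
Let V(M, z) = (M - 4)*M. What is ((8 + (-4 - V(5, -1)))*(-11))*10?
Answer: 110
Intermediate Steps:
V(M, z) = M*(-4 + M) (V(M, z) = (-4 + M)*M = M*(-4 + M))
((8 + (-4 - V(5, -1)))*(-11))*10 = ((8 + (-4 - 5*(-4 + 5)))*(-11))*10 = ((8 + (-4 - 5))*(-11))*10 = ((8 - 9)*(-11))*10 = -1*(-11)*10 = 11*10 = 110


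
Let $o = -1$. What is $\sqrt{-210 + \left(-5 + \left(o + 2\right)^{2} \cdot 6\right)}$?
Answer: $i \sqrt{209} \approx 14.457 i$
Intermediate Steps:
$\sqrt{-210 + \left(-5 + \left(o + 2\right)^{2} \cdot 6\right)} = \sqrt{-210 - \left(5 - \left(-1 + 2\right)^{2} \cdot 6\right)} = \sqrt{-210 - \left(5 - 1^{2} \cdot 6\right)} = \sqrt{-210 + \left(-5 + 1 \cdot 6\right)} = \sqrt{-210 + \left(-5 + 6\right)} = \sqrt{-210 + 1} = \sqrt{-209} = i \sqrt{209}$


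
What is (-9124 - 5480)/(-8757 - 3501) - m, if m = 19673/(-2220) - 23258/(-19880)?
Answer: 3337296671/375687270 ≈ 8.8832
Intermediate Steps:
m = -4243331/551670 (m = 19673*(-1/2220) - 23258*(-1/19880) = -19673/2220 + 11629/9940 = -4243331/551670 ≈ -7.6918)
(-9124 - 5480)/(-8757 - 3501) - m = (-9124 - 5480)/(-8757 - 3501) - 1*(-4243331/551670) = -14604/(-12258) + 4243331/551670 = -14604*(-1/12258) + 4243331/551670 = 2434/2043 + 4243331/551670 = 3337296671/375687270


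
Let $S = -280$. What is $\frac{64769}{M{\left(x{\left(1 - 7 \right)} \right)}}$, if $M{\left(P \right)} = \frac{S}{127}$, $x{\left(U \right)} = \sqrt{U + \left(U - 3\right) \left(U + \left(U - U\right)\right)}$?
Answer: $- \frac{8225663}{280} \approx -29377.0$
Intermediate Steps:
$x{\left(U \right)} = \sqrt{U + U \left(-3 + U\right)}$ ($x{\left(U \right)} = \sqrt{U + \left(-3 + U\right) \left(U + 0\right)} = \sqrt{U + \left(-3 + U\right) U} = \sqrt{U + U \left(-3 + U\right)}$)
$M{\left(P \right)} = - \frac{280}{127}$
$\frac{64769}{M{\left(x{\left(1 - 7 \right)} \right)}} = \frac{64769}{- \frac{280}{127}} = 64769 \left(- \frac{127}{280}\right) = - \frac{8225663}{280}$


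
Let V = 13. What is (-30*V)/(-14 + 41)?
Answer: -130/9 ≈ -14.444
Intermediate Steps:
(-30*V)/(-14 + 41) = (-30*13)/(-14 + 41) = -390/27 = -390*1/27 = -130/9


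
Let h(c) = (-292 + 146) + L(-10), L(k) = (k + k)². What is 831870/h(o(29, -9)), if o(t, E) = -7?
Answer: 415935/127 ≈ 3275.1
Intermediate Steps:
L(k) = 4*k² (L(k) = (2*k)² = 4*k²)
h(c) = 254 (h(c) = (-292 + 146) + 4*(-10)² = -146 + 4*100 = -146 + 400 = 254)
831870/h(o(29, -9)) = 831870/254 = 831870*(1/254) = 415935/127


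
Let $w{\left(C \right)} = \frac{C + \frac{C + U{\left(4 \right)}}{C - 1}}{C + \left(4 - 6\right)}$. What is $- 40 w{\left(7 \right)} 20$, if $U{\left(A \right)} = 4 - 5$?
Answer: $-1280$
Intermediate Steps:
$U{\left(A \right)} = -1$ ($U{\left(A \right)} = 4 - 5 = -1$)
$w{\left(C \right)} = \frac{1 + C}{-2 + C}$ ($w{\left(C \right)} = \frac{C + \frac{C - 1}{C - 1}}{C + \left(4 - 6\right)} = \frac{C + \frac{-1 + C}{-1 + C}}{C + \left(4 - 6\right)} = \frac{C + 1}{C - 2} = \frac{1 + C}{-2 + C}$)
$- 40 w{\left(7 \right)} 20 = - 40 \frac{1 + 7}{-2 + 7} \cdot 20 = - 40 \cdot \frac{1}{5} \cdot 8 \cdot 20 = \left(-40\right) \frac{8}{5} \cdot 20 = \left(-64\right) 20 = -1280$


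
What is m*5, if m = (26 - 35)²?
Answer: 405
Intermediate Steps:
m = 81 (m = (-9)² = 81)
m*5 = 81*5 = 405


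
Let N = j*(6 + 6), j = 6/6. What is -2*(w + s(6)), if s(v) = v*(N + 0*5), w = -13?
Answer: -118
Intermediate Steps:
j = 1 (j = 6*(⅙) = 1)
N = 12 (N = 1*(6 + 6) = 1*12 = 12)
s(v) = 12*v (s(v) = v*(12 + 0*5) = v*(12 + 0) = v*12 = 12*v)
-2*(w + s(6)) = -2*(-13 + 12*6) = -2*(-13 + 72) = -2*59 = -118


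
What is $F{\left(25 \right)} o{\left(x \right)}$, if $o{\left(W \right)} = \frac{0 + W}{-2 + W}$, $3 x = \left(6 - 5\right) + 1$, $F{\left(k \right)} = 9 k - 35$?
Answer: $-95$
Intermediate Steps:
$F{\left(k \right)} = -35 + 9 k$
$x = \frac{2}{3}$ ($x = \frac{\left(6 - 5\right) + 1}{3} = \frac{1 + 1}{3} = \frac{1}{3} \cdot 2 = \frac{2}{3} \approx 0.66667$)
$o{\left(W \right)} = \frac{W}{-2 + W}$
$F{\left(25 \right)} o{\left(x \right)} = \left(-35 + 9 \cdot 25\right) \frac{2}{3 \left(-2 + \frac{2}{3}\right)} = \left(-35 + 225\right) \frac{2}{3 \left(- \frac{4}{3}\right)} = 190 \cdot \frac{2}{3} \left(- \frac{3}{4}\right) = 190 \left(- \frac{1}{2}\right) = -95$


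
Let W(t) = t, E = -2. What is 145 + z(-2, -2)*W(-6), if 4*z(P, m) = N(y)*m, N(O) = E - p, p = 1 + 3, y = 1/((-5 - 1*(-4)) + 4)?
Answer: 127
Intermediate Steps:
y = ⅓ (y = 1/((-5 + 4) + 4) = 1/(-1 + 4) = 1/3 = ⅓ ≈ 0.33333)
p = 4
N(O) = -6 (N(O) = -2 - 1*4 = -2 - 4 = -6)
z(P, m) = -3*m/2 (z(P, m) = (-6*m)/4 = -3*m/2)
145 + z(-2, -2)*W(-6) = 145 - 3/2*(-2)*(-6) = 145 + 3*(-6) = 145 - 18 = 127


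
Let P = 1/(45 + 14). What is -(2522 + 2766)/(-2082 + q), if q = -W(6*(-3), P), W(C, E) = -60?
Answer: 2644/1011 ≈ 2.6152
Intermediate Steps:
P = 1/59 ≈ 0.016949
q = 60 (q = -1*(-60) = 60)
-(2522 + 2766)/(-2082 + q) = -(2522 + 2766)/(-2082 + 60) = -5288/(-2022) = -5288*(-1)/2022 = -1*(-2644/1011) = 2644/1011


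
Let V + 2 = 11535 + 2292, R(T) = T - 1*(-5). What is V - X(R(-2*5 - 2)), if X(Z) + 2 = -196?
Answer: 14023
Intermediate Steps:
R(T) = 5 + T (R(T) = T + 5 = 5 + T)
X(Z) = -198 (X(Z) = -2 - 196 = -198)
V = 13825 (V = -2 + (11535 + 2292) = -2 + 13827 = 13825)
V - X(R(-2*5 - 2)) = 13825 - 1*(-198) = 13825 + 198 = 14023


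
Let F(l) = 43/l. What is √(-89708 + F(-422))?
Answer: I*√15975577618/422 ≈ 299.51*I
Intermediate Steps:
√(-89708 + F(-422)) = √(-89708 + 43/(-422)) = √(-89708 + 43*(-1/422)) = √(-89708 - 43/422) = √(-37856819/422) = I*√15975577618/422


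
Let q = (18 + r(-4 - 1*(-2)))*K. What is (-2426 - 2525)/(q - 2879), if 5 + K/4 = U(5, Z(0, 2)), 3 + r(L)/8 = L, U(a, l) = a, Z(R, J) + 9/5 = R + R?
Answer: 4951/2879 ≈ 1.7197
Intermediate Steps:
Z(R, J) = -9/5 + 2*R (Z(R, J) = -9/5 + (R + R) = -9/5 + 2*R)
r(L) = -24 + 8*L
K = 0 (K = -20 + 4*5 = -20 + 20 = 0)
q = 0 (q = (18 + (-24 + 8*(-4 - 1*(-2))))*0 = (18 + (-24 + 8*(-4 + 2)))*0 = (18 + (-24 + 8*(-2)))*0 = (18 + (-24 - 16))*0 = (18 - 40)*0 = -22*0 = 0)
(-2426 - 2525)/(q - 2879) = (-2426 - 2525)/(0 - 2879) = -4951/(-2879) = -4951*(-1/2879) = 4951/2879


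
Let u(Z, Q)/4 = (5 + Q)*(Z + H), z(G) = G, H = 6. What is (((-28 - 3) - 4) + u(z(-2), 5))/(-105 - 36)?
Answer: -125/141 ≈ -0.88653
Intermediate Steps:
u(Z, Q) = 4*(5 + Q)*(6 + Z) (u(Z, Q) = 4*((5 + Q)*(Z + 6)) = 4*((5 + Q)*(6 + Z)) = 4*(5 + Q)*(6 + Z))
(((-28 - 3) - 4) + u(z(-2), 5))/(-105 - 36) = (((-28 - 3) - 4) + (120 + 20*(-2) + 24*5 + 4*5*(-2)))/(-105 - 36) = ((-31 - 4) + (120 - 40 + 120 - 40))/(-141) = (-35 + 160)*(-1/141) = 125*(-1/141) = -125/141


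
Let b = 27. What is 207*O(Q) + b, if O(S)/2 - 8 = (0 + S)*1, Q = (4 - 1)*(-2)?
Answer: 855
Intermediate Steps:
Q = -6 (Q = 3*(-2) = -6)
O(S) = 16 + 2*S (O(S) = 16 + 2*((0 + S)*1) = 16 + 2*(S*1) = 16 + 2*S)
207*O(Q) + b = 207*(16 + 2*(-6)) + 27 = 207*(16 - 12) + 27 = 207*4 + 27 = 828 + 27 = 855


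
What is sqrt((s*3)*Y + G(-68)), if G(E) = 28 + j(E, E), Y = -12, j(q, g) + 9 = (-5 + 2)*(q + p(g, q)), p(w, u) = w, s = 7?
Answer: 5*sqrt(7) ≈ 13.229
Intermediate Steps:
j(q, g) = -9 - 3*g - 3*q (j(q, g) = -9 + (-5 + 2)*(q + g) = -9 - 3*(g + q) = -9 + (-3*g - 3*q) = -9 - 3*g - 3*q)
G(E) = 19 - 6*E (G(E) = 28 + (-9 - 3*E - 3*E) = 28 + (-9 - 6*E) = 19 - 6*E)
sqrt((s*3)*Y + G(-68)) = sqrt((7*3)*(-12) + (19 - 6*(-68))) = sqrt(21*(-12) + (19 + 408)) = sqrt(-252 + 427) = sqrt(175) = 5*sqrt(7)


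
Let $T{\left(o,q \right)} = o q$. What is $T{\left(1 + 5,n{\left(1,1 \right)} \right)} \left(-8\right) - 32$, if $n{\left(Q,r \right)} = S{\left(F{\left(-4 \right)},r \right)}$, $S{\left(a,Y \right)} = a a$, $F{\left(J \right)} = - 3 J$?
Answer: $-6944$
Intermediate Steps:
$S{\left(a,Y \right)} = a^{2}$
$n{\left(Q,r \right)} = 144$ ($n{\left(Q,r \right)} = \left(\left(-3\right) \left(-4\right)\right)^{2} = 12^{2} = 144$)
$T{\left(1 + 5,n{\left(1,1 \right)} \right)} \left(-8\right) - 32 = \left(1 + 5\right) 144 \left(-8\right) - 32 = 6 \cdot 144 \left(-8\right) - 32 = 864 \left(-8\right) - 32 = -6912 - 32 = -6944$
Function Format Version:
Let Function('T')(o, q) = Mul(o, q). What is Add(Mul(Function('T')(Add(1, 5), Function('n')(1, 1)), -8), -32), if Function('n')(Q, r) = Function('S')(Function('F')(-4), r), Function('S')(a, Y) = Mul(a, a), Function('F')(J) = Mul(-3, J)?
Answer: -6944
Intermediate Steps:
Function('S')(a, Y) = Pow(a, 2)
Function('n')(Q, r) = 144 (Function('n')(Q, r) = Pow(Mul(-3, -4), 2) = Pow(12, 2) = 144)
Add(Mul(Function('T')(Add(1, 5), Function('n')(1, 1)), -8), -32) = Add(Mul(Mul(Add(1, 5), 144), -8), -32) = Add(Mul(Mul(6, 144), -8), -32) = Add(Mul(864, -8), -32) = Add(-6912, -32) = -6944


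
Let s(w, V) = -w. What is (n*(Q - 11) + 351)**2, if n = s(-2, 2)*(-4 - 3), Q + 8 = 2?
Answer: 346921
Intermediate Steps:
Q = -6 (Q = -8 + 2 = -6)
n = -14 (n = (-1*(-2))*(-4 - 3) = 2*(-7) = -14)
(n*(Q - 11) + 351)**2 = (-14*(-6 - 11) + 351)**2 = (-14*(-17) + 351)**2 = (238 + 351)**2 = 589**2 = 346921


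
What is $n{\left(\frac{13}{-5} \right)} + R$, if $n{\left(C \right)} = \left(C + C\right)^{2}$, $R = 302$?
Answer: $\frac{8226}{25} \approx 329.04$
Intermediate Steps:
$n{\left(C \right)} = 4 C^{2}$ ($n{\left(C \right)} = \left(2 C\right)^{2} = 4 C^{2}$)
$n{\left(\frac{13}{-5} \right)} + R = 4 \left(\frac{13}{-5}\right)^{2} + 302 = 4 \left(13 \left(- \frac{1}{5}\right)\right)^{2} + 302 = 4 \left(- \frac{13}{5}\right)^{2} + 302 = 4 \cdot \frac{169}{25} + 302 = \frac{676}{25} + 302 = \frac{8226}{25}$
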